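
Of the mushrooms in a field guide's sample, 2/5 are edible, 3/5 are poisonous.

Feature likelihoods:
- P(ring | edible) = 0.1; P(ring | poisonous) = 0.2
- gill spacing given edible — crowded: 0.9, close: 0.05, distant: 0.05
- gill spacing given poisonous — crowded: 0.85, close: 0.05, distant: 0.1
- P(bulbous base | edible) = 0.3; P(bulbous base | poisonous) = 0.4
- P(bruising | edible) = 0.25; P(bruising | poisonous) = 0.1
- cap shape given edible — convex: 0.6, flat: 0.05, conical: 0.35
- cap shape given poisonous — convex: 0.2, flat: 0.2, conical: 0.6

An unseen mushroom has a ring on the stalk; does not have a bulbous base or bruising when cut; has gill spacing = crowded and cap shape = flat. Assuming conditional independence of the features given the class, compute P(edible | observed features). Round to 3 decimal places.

edible: 0.4 × 0.1 × 0.9 × (1−0.3) × (1−0.25) × 0.05 = 0.000945
poisonous: 0.6 × 0.2 × 0.85 × (1−0.4) × (1−0.1) × 0.2 = 0.011016
P(edible | x) = 0.000945 / 0.011961 ≈ 0.079

0.079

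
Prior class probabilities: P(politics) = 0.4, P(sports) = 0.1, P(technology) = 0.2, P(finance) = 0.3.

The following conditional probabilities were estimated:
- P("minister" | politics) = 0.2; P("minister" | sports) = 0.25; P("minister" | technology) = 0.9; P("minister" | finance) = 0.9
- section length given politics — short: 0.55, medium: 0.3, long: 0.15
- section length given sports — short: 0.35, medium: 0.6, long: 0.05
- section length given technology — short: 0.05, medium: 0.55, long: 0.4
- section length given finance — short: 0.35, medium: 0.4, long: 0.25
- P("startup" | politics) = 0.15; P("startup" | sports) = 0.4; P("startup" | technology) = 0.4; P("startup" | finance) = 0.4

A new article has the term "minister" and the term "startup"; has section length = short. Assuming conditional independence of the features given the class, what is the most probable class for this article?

finance

politics: 0.4 × 0.2 × 0.55 × 0.15 = 0.0066
sports: 0.1 × 0.25 × 0.35 × 0.4 = 0.0035
technology: 0.2 × 0.9 × 0.05 × 0.4 = 0.0036
finance: 0.3 × 0.9 × 0.35 × 0.4 = 0.0378
Highest score → finance.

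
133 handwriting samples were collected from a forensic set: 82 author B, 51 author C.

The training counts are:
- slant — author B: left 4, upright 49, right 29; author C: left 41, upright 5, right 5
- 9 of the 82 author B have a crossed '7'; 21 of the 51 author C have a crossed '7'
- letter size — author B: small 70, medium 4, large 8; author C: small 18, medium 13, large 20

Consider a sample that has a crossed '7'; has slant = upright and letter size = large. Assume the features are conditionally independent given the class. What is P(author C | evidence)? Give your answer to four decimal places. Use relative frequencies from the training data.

0.6061

author B: (82/133) × (49/82) × (9/82) × (8/82) ≈ 0.00394502
author C: (51/133) × (5/51) × (21/51) × (20/51) ≈ 0.00607054
P(author C | x) = 0.00607054 / 0.01001556 ≈ 0.6061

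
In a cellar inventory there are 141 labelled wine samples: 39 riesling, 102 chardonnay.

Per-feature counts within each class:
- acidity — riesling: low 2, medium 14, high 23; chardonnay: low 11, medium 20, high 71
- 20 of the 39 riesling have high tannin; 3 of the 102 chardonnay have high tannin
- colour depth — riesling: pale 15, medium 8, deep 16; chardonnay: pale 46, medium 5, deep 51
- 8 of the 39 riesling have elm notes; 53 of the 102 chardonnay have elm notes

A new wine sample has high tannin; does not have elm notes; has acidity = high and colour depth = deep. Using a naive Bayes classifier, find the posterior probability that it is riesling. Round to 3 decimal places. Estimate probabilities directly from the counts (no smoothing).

riesling: (39/141) × (23/39) × (20/39) × (16/39) × (31/39) ≈ 0.0272789
chardonnay: (102/141) × (71/102) × (3/102) × (51/102) × (49/102) ≈ 0.00355735
P(riesling | x) = 0.0272789 / 0.03083625 ≈ 0.885

0.885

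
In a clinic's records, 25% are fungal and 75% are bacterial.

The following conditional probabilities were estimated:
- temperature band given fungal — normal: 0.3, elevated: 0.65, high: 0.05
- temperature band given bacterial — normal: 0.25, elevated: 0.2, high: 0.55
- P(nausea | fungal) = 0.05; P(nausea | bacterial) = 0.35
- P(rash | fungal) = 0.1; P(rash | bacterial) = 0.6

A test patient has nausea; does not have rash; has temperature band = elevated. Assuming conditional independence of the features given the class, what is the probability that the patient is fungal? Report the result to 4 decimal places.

fungal: 0.25 × 0.65 × 0.05 × (1−0.1) = 0.0073125
bacterial: 0.75 × 0.2 × 0.35 × (1−0.6) = 0.021
P(fungal | x) = 0.0073125 / 0.0283125 ≈ 0.2583

0.2583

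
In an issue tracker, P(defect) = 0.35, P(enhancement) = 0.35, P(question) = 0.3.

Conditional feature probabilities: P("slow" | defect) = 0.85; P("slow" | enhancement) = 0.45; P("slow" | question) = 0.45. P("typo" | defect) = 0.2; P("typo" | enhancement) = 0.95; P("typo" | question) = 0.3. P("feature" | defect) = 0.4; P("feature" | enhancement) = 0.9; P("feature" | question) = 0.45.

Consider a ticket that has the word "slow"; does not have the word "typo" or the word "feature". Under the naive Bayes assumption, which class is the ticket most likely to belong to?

defect

defect: 0.35 × 0.85 × (1−0.2) × (1−0.4) = 0.1428
enhancement: 0.35 × 0.45 × (1−0.95) × (1−0.9) = 0.0007875
question: 0.3 × 0.45 × (1−0.3) × (1−0.45) = 0.051975
Highest score → defect.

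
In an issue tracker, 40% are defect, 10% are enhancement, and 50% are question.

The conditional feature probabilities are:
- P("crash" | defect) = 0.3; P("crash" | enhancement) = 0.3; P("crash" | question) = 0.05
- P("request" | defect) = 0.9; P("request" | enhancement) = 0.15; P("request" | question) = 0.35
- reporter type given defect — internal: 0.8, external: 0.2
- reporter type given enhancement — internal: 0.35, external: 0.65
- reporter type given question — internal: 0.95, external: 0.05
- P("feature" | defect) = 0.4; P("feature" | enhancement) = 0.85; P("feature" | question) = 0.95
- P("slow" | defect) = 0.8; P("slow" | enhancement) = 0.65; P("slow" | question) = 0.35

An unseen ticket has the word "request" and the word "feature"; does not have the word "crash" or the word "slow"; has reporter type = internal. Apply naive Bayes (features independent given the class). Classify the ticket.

defect: 0.4 × (1−0.3) × 0.9 × 0.8 × 0.4 × (1−0.8) = 0.016128
enhancement: 0.1 × (1−0.3) × 0.15 × 0.35 × 0.85 × (1−0.65) = 0.0010933125
question: 0.5 × (1−0.05) × 0.35 × 0.95 × 0.95 × (1−0.35) = 0.09752640625
Highest score → question.

question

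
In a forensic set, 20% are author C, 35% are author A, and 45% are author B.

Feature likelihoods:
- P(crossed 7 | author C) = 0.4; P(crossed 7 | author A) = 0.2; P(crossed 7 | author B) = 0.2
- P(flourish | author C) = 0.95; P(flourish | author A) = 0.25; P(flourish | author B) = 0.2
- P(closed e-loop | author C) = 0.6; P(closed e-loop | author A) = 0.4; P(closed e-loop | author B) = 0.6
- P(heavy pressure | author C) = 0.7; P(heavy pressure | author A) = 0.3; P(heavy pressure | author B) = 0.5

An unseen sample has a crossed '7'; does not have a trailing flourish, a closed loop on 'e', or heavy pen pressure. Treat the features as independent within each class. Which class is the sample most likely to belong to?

author A

author C: 0.2 × 0.4 × (1−0.95) × (1−0.6) × (1−0.7) = 0.00048
author A: 0.35 × 0.2 × (1−0.25) × (1−0.4) × (1−0.3) = 0.02205
author B: 0.45 × 0.2 × (1−0.2) × (1−0.6) × (1−0.5) = 0.0144
Highest score → author A.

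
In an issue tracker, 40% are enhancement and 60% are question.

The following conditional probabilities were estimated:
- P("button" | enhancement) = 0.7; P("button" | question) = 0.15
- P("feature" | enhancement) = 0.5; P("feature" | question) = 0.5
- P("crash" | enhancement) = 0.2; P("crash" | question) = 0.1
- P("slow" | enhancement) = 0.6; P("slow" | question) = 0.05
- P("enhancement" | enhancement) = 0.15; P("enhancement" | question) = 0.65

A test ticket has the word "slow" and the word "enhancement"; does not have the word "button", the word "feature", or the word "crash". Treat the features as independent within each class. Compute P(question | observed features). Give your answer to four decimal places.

enhancement: 0.4 × (1−0.7) × (1−0.5) × (1−0.2) × 0.6 × 0.15 = 0.00432
question: 0.6 × (1−0.15) × (1−0.5) × (1−0.1) × 0.05 × 0.65 = 0.00745875
P(question | x) = 0.00745875 / 0.01177875 ≈ 0.6332

0.6332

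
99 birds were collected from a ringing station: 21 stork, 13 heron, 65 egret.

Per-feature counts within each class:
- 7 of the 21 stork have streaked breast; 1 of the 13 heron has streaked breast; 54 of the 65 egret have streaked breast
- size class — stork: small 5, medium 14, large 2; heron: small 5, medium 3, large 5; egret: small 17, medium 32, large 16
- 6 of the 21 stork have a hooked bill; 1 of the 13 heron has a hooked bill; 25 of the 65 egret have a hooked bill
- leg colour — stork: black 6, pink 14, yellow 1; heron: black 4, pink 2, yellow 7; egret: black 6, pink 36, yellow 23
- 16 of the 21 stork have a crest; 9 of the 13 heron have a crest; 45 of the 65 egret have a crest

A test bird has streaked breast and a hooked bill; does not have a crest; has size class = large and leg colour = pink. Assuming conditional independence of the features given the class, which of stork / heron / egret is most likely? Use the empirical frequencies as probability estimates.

egret

stork: (21/99) × (7/21) × (2/21) × (6/21) × (14/21) × (5/21) ≈ 0.000305397
heron: (13/99) × (1/13) × (5/13) × (1/13) × (2/13) × (4/13) ≈ 0.0000141466
egret: (65/99) × (54/65) × (16/65) × (25/65) × (36/65) × (20/65) ≈ 0.0088003
Highest score → egret.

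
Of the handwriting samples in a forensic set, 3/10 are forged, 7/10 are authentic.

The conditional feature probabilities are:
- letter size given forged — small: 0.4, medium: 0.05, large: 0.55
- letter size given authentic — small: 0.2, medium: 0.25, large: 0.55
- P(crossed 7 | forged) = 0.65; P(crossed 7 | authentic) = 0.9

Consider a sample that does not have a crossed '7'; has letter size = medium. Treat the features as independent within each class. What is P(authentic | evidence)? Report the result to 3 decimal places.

0.769

forged: 0.3 × 0.05 × (1−0.65) = 0.00525
authentic: 0.7 × 0.25 × (1−0.9) = 0.0175
P(authentic | x) = 0.0175 / 0.02275 ≈ 0.769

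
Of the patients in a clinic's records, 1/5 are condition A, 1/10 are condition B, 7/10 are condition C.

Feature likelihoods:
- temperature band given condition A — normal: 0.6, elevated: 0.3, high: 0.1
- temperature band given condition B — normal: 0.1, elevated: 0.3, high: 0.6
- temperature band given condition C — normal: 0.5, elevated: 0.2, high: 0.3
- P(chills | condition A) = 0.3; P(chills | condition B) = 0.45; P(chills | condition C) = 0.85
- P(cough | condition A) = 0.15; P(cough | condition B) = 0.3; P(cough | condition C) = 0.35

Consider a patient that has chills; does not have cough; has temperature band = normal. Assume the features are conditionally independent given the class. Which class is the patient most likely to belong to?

condition A: 0.2 × 0.6 × 0.3 × (1−0.15) = 0.0306
condition B: 0.1 × 0.1 × 0.45 × (1−0.3) = 0.00315
condition C: 0.7 × 0.5 × 0.85 × (1−0.35) = 0.193375
Highest score → condition C.

condition C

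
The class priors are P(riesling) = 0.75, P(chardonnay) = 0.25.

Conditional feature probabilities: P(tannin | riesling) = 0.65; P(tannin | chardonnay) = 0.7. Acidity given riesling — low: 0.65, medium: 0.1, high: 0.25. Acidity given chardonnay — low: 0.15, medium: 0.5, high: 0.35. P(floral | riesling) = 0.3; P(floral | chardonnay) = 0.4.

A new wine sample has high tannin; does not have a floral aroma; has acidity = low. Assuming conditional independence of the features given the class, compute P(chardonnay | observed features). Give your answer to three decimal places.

riesling: 0.75 × 0.65 × 0.65 × (1−0.3) = 0.2218125
chardonnay: 0.25 × 0.7 × 0.15 × (1−0.4) = 0.01575
P(chardonnay | x) = 0.01575 / 0.2375625 ≈ 0.066

0.066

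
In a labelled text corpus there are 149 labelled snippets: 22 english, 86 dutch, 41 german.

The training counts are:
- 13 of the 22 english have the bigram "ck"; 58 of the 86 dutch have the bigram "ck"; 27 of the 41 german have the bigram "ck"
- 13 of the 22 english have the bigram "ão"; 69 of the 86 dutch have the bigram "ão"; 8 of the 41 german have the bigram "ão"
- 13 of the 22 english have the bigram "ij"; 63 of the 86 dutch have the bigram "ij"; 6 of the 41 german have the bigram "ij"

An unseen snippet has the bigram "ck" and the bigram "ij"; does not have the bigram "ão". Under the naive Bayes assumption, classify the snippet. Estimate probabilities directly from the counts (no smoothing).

dutch

english: (22/149) × (13/22) × (9/22) × (13/22) ≈ 0.021091
dutch: (86/149) × (58/86) × (17/86) × (63/86) ≈ 0.0563682
german: (41/149) × (27/41) × (33/41) × (6/41) ≈ 0.021344
Highest score → dutch.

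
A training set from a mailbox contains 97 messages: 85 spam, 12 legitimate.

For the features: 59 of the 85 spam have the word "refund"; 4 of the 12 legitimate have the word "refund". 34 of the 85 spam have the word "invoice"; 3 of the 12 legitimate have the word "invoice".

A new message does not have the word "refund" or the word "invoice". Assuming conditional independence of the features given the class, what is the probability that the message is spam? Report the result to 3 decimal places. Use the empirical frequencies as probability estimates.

0.722

spam: (85/97) × (26/85) × (51/85) ≈ 0.160825
legitimate: (12/97) × (8/12) × (9/12) ≈ 0.0618557
P(spam | x) = 0.160825 / 0.2226807 ≈ 0.722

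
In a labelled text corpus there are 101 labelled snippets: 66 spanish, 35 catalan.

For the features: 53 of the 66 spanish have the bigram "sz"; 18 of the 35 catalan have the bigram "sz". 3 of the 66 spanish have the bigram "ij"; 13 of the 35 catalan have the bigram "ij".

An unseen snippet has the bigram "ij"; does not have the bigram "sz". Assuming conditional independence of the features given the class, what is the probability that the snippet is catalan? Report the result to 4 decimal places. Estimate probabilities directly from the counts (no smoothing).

0.9144

spanish: (66/101) × (13/66) × (3/66) ≈ 0.00585059
catalan: (35/101) × (17/35) × (13/35) ≈ 0.0625177
P(catalan | x) = 0.0625177 / 0.06836829 ≈ 0.9144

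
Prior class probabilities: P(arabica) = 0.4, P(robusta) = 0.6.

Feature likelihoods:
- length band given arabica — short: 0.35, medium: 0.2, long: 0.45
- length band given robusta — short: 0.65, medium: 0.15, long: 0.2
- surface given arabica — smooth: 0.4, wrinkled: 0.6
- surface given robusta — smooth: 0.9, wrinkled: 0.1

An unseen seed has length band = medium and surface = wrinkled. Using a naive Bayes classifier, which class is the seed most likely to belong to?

arabica: 0.4 × 0.2 × 0.6 = 0.048
robusta: 0.6 × 0.15 × 0.1 = 0.009
Highest score → arabica.

arabica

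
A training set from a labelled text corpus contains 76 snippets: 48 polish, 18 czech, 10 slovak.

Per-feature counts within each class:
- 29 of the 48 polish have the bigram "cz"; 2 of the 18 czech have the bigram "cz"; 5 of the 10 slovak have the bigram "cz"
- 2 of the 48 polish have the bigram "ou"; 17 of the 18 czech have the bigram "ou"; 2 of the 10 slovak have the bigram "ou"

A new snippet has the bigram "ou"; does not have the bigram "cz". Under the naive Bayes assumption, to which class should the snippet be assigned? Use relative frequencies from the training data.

czech

polish: (48/76) × (19/48) × (2/48) ≈ 0.0104167
czech: (18/76) × (16/18) × (17/18) ≈ 0.19883
slovak: (10/76) × (5/10) × (2/10) ≈ 0.0131579
Highest score → czech.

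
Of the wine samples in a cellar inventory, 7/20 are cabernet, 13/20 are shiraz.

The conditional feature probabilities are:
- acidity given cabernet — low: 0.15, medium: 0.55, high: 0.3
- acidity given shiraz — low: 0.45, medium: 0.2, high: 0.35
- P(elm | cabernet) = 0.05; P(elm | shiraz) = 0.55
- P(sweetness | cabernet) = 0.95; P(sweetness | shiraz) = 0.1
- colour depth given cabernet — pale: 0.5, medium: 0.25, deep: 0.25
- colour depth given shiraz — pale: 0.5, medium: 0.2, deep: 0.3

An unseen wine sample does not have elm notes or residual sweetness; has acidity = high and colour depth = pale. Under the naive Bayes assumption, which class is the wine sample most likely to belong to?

cabernet: 0.35 × 0.3 × (1−0.05) × (1−0.95) × 0.5 = 0.00249375
shiraz: 0.65 × 0.35 × (1−0.55) × (1−0.1) × 0.5 = 0.04606875
Highest score → shiraz.

shiraz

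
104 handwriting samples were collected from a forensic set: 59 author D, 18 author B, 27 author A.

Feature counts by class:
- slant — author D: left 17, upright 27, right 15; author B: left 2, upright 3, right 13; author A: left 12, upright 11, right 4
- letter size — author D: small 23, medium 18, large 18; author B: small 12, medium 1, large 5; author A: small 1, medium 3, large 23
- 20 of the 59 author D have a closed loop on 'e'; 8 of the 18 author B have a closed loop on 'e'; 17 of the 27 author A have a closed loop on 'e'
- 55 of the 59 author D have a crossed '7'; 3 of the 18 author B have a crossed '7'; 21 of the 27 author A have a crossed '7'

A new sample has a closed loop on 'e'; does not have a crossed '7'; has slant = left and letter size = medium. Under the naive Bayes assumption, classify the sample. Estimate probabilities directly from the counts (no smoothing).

author D: (59/104) × (17/59) × (18/59) × (20/59) × (4/59) ≈ 0.0011461
author B: (18/104) × (2/18) × (1/18) × (8/18) × (15/18) ≈ 0.000395695
author A: (27/104) × (12/27) × (3/27) × (17/27) × (6/27) ≈ 0.00179382
Highest score → author A.

author A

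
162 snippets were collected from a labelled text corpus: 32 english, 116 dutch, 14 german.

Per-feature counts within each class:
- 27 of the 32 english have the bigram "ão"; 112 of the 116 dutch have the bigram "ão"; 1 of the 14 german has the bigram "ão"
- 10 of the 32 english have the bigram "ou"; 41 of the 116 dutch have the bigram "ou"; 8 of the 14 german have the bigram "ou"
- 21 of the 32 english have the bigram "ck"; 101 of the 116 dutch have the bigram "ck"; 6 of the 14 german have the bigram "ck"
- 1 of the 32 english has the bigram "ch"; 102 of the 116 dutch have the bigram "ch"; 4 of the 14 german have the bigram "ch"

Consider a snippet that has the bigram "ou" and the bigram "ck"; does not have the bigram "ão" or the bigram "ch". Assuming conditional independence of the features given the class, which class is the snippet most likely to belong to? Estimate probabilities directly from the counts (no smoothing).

german

english: (32/162) × (5/32) × (10/32) × (21/32) × (31/32) ≈ 0.00613177
dutch: (116/162) × (4/116) × (41/116) × (101/116) × (14/116) ≈ 0.000917074
german: (14/162) × (13/14) × (8/14) × (6/14) × (10/14) ≈ 0.0140374
Highest score → german.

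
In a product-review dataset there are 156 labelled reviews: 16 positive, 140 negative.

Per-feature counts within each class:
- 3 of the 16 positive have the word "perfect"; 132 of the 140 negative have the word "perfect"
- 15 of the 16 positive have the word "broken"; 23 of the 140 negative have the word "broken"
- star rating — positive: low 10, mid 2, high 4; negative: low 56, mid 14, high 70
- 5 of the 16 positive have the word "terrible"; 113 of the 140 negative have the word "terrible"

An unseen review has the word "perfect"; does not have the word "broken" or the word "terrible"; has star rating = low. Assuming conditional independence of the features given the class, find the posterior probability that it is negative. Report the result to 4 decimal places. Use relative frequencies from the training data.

positive: (16/156) × (3/16) × (1/16) × (10/16) × (11/16) ≈ 0.000516451
negative: (140/156) × (132/140) × (117/140) × (56/140) × (27/140) ≈ 0.054551
P(negative | x) = 0.054551 / 0.055067451 ≈ 0.9906

0.9906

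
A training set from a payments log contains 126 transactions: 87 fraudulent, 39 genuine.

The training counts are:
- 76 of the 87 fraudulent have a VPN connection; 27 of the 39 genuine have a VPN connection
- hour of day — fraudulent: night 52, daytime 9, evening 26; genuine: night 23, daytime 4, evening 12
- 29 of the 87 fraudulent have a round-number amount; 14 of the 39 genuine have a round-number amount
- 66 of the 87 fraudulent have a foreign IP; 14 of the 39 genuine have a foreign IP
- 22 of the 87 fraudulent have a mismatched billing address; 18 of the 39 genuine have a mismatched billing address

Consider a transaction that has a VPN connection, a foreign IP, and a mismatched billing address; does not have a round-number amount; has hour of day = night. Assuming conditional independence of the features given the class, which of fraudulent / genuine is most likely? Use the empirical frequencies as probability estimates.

fraudulent: (87/126) × (76/87) × (52/87) × (58/87) × (66/87) × (22/87) ≈ 0.0461067
genuine: (39/126) × (27/39) × (23/39) × (25/39) × (14/39) × (18/39) ≈ 0.0134216
Highest score → fraudulent.

fraudulent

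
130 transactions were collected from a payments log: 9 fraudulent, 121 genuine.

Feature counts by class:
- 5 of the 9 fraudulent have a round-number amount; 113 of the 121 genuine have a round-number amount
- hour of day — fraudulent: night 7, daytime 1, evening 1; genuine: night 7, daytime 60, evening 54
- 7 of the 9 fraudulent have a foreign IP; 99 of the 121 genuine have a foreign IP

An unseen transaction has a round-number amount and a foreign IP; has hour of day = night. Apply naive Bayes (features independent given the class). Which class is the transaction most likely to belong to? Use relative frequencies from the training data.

fraudulent: (9/130) × (5/9) × (7/9) × (7/9) ≈ 0.0232669
genuine: (121/130) × (113/121) × (7/121) × (99/121) ≈ 0.0411432
Highest score → genuine.

genuine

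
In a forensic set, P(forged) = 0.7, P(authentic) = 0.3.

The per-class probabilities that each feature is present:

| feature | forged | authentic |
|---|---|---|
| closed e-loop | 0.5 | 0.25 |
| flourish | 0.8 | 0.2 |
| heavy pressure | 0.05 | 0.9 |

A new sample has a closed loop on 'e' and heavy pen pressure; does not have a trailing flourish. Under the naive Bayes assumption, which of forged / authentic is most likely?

forged: 0.7 × 0.5 × (1−0.8) × 0.05 = 0.0035
authentic: 0.3 × 0.25 × (1−0.2) × 0.9 = 0.054
Highest score → authentic.

authentic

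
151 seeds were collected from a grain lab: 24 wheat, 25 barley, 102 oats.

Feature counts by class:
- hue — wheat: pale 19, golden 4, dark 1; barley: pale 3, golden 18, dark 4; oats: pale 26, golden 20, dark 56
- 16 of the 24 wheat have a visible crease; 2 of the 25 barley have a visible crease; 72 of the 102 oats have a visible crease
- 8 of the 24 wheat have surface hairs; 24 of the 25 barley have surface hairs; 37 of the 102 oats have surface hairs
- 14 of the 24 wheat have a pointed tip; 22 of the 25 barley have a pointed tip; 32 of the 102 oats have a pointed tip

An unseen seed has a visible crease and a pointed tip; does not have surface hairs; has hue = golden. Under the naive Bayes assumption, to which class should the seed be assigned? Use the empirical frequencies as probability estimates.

wheat: (24/151) × (4/24) × (16/24) × (16/24) × (14/24) ≈ 0.00686779
barley: (25/151) × (18/25) × (2/25) × (1/25) × (22/25) ≈ 0.000335682
oats: (102/151) × (20/102) × (72/102) × (65/102) × (32/102) ≈ 0.0186917
Highest score → oats.

oats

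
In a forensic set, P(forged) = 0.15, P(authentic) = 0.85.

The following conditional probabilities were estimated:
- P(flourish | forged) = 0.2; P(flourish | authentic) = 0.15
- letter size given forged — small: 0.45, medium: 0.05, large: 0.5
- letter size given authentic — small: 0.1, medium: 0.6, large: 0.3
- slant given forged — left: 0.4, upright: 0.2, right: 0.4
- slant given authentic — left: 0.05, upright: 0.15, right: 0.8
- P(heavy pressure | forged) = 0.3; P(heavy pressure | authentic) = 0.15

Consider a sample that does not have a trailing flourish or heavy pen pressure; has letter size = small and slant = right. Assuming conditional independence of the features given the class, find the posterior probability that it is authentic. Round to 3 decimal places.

forged: 0.15 × (1−0.2) × 0.45 × 0.4 × (1−0.3) = 0.01512
authentic: 0.85 × (1−0.15) × 0.1 × 0.8 × (1−0.15) = 0.04913
P(authentic | x) = 0.04913 / 0.06425 ≈ 0.765

0.765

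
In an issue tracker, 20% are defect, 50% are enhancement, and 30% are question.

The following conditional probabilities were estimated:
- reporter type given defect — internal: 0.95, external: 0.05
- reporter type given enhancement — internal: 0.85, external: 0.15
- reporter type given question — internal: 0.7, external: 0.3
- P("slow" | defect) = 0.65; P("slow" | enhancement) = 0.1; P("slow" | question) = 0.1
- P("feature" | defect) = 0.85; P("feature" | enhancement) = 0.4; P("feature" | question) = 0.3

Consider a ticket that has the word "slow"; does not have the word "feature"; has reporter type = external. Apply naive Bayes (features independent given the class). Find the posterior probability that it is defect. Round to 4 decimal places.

0.0828

defect: 0.2 × 0.05 × 0.65 × (1−0.85) = 0.000975
enhancement: 0.5 × 0.15 × 0.1 × (1−0.4) = 0.0045
question: 0.3 × 0.3 × 0.1 × (1−0.3) = 0.0063
P(defect | x) = 0.000975 / 0.011775 ≈ 0.0828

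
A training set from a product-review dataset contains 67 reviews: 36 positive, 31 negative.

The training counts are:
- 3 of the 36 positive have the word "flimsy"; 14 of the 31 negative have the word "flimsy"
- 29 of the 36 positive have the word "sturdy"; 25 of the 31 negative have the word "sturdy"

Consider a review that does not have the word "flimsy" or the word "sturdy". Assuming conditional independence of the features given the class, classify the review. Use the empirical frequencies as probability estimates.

positive

positive: (36/67) × (33/36) × (7/36) ≈ 0.0957711
negative: (31/67) × (17/31) × (6/31) ≈ 0.0491093
Highest score → positive.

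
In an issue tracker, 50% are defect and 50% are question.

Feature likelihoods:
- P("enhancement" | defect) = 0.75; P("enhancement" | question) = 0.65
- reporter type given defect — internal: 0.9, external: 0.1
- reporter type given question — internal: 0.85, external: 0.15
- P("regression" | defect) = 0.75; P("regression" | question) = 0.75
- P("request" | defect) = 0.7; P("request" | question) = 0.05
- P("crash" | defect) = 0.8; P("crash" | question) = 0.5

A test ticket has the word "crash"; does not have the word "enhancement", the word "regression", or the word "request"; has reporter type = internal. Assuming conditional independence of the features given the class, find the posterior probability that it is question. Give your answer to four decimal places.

0.7235

defect: 0.5 × (1−0.75) × 0.9 × (1−0.75) × (1−0.7) × 0.8 = 0.00675
question: 0.5 × (1−0.65) × 0.85 × (1−0.75) × (1−0.05) × 0.5 = 0.0176640625
P(question | x) = 0.0176640625 / 0.0244140625 ≈ 0.7235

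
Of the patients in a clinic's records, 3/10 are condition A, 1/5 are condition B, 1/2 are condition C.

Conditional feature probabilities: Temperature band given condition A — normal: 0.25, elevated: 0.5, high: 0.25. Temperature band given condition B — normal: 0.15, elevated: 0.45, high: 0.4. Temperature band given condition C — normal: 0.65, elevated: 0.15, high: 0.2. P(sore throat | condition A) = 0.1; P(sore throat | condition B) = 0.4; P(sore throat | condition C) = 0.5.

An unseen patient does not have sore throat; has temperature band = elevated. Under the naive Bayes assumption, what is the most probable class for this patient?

condition A: 0.3 × 0.5 × (1−0.1) = 0.135
condition B: 0.2 × 0.45 × (1−0.4) = 0.054
condition C: 0.5 × 0.15 × (1−0.5) = 0.0375
Highest score → condition A.

condition A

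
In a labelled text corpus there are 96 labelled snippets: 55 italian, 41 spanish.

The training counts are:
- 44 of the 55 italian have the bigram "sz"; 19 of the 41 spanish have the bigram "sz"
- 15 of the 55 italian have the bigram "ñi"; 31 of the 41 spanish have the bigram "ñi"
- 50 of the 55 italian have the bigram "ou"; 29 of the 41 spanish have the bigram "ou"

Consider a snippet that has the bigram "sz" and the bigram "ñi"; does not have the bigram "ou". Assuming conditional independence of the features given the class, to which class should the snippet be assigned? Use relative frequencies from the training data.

italian: (55/96) × (44/55) × (15/55) × (5/55) ≈ 0.0113636
spanish: (41/96) × (19/41) × (31/41) × (12/41) ≈ 0.0437983
Highest score → spanish.

spanish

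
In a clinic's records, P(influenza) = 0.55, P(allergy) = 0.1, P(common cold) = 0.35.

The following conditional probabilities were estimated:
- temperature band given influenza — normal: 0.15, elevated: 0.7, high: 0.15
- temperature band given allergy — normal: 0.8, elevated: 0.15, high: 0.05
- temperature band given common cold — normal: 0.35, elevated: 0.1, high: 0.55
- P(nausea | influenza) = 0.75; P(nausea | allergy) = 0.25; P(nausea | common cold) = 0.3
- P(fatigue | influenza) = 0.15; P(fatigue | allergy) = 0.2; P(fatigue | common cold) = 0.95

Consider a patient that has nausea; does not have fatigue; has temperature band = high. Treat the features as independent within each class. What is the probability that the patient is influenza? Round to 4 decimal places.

0.9312

influenza: 0.55 × 0.15 × 0.75 × (1−0.15) = 0.05259375
allergy: 0.1 × 0.05 × 0.25 × (1−0.2) = 0.001
common cold: 0.35 × 0.55 × 0.3 × (1−0.95) = 0.0028875
P(influenza | x) = 0.05259375 / 0.05648125 ≈ 0.9312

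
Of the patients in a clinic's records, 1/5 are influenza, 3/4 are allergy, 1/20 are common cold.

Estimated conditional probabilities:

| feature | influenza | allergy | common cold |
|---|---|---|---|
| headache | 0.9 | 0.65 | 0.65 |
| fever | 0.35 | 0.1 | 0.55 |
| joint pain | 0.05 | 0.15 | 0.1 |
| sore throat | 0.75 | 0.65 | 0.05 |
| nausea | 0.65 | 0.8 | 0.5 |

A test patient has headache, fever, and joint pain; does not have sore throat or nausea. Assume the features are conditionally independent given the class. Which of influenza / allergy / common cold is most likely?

common cold

influenza: 0.2 × 0.9 × 0.35 × 0.05 × (1−0.75) × (1−0.65) = 0.000275625
allergy: 0.75 × 0.65 × 0.1 × 0.15 × (1−0.65) × (1−0.8) = 0.000511875
common cold: 0.05 × 0.65 × 0.55 × 0.1 × (1−0.05) × (1−0.5) = 0.0008490625
Highest score → common cold.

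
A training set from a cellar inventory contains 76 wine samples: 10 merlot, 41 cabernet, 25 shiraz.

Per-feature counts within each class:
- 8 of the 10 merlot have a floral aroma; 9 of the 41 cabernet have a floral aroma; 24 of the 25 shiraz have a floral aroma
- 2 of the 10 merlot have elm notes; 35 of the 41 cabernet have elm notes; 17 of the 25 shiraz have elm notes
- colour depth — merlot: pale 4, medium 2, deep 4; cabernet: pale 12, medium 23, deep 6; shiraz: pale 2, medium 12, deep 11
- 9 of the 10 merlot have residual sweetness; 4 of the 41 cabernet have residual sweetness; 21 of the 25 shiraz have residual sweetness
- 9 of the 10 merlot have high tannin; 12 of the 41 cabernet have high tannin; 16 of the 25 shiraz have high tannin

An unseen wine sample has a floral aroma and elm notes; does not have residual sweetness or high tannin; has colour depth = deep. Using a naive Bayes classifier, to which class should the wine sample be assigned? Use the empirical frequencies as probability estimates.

cabernet

merlot: (10/76) × (8/10) × (2/10) × (4/10) × (1/10) × (1/10) ≈ 0.0000842105
cabernet: (41/76) × (9/41) × (35/41) × (6/41) × (37/41) × (29/41) ≈ 0.00944305
shiraz: (25/76) × (24/25) × (17/25) × (11/25) × (4/25) × (9/25) ≈ 0.00544229
Highest score → cabernet.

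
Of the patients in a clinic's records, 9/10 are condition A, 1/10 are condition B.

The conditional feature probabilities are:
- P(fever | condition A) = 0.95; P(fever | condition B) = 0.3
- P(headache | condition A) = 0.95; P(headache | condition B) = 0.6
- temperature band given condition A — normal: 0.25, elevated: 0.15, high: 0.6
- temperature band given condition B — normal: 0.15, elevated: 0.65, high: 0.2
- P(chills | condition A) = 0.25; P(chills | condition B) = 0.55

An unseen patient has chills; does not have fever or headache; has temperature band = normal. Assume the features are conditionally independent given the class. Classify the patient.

condition B

condition A: 0.9 × (1−0.95) × (1−0.95) × 0.25 × 0.25 = 0.000140625
condition B: 0.1 × (1−0.3) × (1−0.6) × 0.15 × 0.55 = 0.00231
Highest score → condition B.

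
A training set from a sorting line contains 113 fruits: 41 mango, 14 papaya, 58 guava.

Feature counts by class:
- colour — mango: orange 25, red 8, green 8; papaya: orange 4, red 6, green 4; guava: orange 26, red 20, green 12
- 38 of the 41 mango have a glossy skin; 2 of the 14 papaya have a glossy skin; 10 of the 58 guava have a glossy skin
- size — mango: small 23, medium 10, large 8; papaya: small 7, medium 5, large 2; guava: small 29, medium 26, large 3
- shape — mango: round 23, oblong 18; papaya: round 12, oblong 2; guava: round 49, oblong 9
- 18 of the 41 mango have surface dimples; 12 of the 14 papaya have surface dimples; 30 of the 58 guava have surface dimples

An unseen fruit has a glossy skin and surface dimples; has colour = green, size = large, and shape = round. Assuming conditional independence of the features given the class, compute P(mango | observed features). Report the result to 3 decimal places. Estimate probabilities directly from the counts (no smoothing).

mango: (41/113) × (8/41) × (38/41) × (8/41) × (23/41) × (18/41) ≈ 0.00315319
papaya: (14/113) × (4/14) × (2/14) × (2/14) × (12/14) × (12/14) ≈ 0.000530752
guava: (58/113) × (12/58) × (10/58) × (3/58) × (49/58) × (30/58) ≈ 0.000413837
P(mango | x) = 0.00315319 / 0.004097779 ≈ 0.769

0.769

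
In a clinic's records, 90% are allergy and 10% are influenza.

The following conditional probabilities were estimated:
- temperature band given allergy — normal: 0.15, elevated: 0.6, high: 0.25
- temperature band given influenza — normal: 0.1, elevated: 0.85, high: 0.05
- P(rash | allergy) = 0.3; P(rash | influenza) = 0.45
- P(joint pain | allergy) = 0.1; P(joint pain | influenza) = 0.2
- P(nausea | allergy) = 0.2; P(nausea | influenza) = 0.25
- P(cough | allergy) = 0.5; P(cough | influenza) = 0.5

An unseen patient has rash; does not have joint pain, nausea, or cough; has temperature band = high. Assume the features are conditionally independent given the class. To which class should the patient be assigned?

allergy

allergy: 0.9 × 0.25 × 0.3 × (1−0.1) × (1−0.2) × (1−0.5) = 0.0243
influenza: 0.1 × 0.05 × 0.45 × (1−0.2) × (1−0.25) × (1−0.5) = 0.000675
Highest score → allergy.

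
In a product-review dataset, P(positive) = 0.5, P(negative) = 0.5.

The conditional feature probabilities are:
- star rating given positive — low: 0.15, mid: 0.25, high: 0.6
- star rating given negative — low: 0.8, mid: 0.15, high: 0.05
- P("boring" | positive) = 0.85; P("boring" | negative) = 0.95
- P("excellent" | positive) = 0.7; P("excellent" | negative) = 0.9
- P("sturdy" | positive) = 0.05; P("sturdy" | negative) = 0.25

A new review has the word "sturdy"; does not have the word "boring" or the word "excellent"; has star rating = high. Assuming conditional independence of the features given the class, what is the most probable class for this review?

positive

positive: 0.5 × 0.6 × (1−0.85) × (1−0.7) × 0.05 = 0.000675
negative: 0.5 × 0.05 × (1−0.95) × (1−0.9) × 0.25 = 0.00003125
Highest score → positive.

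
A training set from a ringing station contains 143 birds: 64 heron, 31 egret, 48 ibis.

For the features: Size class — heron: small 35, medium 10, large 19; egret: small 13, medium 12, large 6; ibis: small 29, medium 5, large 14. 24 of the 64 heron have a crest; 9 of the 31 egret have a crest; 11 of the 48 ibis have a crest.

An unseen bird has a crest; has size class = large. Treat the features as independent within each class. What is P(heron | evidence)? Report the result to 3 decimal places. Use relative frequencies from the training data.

0.590

heron: (64/143) × (19/64) × (24/64) ≈ 0.0498252
egret: (31/143) × (6/31) × (9/31) ≈ 0.0121814
ibis: (48/143) × (14/48) × (11/48) ≈ 0.0224359
P(heron | x) = 0.0498252 / 0.0844425 ≈ 0.590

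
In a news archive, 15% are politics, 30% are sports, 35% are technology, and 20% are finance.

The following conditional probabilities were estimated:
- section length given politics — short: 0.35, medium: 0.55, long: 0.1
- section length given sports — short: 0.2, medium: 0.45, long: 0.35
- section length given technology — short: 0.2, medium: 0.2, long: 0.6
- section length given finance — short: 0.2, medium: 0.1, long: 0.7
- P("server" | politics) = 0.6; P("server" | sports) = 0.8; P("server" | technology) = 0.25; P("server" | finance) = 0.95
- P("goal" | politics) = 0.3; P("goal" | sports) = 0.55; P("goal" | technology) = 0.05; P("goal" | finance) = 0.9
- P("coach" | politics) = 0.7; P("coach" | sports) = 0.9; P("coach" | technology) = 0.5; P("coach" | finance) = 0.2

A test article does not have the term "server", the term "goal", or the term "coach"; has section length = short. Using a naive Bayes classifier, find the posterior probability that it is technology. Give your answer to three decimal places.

politics: 0.15 × 0.35 × (1−0.6) × (1−0.3) × (1−0.7) = 0.00441
sports: 0.3 × 0.2 × (1−0.8) × (1−0.55) × (1−0.9) = 0.00054
technology: 0.35 × 0.2 × (1−0.25) × (1−0.05) × (1−0.5) = 0.0249375
finance: 0.2 × 0.2 × (1−0.95) × (1−0.9) × (1−0.2) = 0.00016
P(technology | x) = 0.0249375 / 0.0300475 ≈ 0.830

0.830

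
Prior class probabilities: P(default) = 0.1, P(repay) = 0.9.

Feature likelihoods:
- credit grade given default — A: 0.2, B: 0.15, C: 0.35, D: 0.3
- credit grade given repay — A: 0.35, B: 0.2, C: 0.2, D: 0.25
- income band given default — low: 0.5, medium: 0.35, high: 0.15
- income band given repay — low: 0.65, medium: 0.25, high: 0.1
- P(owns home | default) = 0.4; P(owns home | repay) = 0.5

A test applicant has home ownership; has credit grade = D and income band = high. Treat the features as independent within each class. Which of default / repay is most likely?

default: 0.1 × 0.3 × 0.15 × 0.4 = 0.0018
repay: 0.9 × 0.25 × 0.1 × 0.5 = 0.01125
Highest score → repay.

repay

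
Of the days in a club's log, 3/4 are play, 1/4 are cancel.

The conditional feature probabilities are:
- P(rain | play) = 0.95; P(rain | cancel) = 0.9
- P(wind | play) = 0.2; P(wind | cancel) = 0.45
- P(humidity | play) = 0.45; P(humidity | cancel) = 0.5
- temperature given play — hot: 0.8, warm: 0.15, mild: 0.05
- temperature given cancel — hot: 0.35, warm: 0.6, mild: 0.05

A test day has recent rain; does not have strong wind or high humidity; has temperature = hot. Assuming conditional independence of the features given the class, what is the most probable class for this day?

play: 0.75 × 0.95 × (1−0.2) × (1−0.45) × 0.8 = 0.2508
cancel: 0.25 × 0.9 × (1−0.45) × (1−0.5) × 0.35 = 0.02165625
Highest score → play.

play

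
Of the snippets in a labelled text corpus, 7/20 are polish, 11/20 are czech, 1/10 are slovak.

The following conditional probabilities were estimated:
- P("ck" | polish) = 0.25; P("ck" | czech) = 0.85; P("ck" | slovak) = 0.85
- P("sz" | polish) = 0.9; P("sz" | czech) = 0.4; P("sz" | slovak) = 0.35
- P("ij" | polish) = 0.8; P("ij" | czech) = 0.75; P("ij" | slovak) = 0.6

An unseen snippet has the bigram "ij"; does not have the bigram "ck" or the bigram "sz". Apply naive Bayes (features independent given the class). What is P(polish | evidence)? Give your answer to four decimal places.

0.3283

polish: 0.35 × (1−0.25) × (1−0.9) × 0.8 = 0.021
czech: 0.55 × (1−0.85) × (1−0.4) × 0.75 = 0.037125
slovak: 0.1 × (1−0.85) × (1−0.35) × 0.6 = 0.00585
P(polish | x) = 0.021 / 0.063975 ≈ 0.3283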